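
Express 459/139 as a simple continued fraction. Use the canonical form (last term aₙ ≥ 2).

459 = 3·139 + 42
139 = 3·42 + 13
42 = 3·13 + 3
13 = 4·3 + 1
3 = 3·1 + 0  (stop)
So 459/139 = [3; 3, 3, 4, 3].

[3; 3, 3, 4, 3]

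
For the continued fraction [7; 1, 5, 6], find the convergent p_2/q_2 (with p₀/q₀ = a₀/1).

47/6

Using pₖ = aₖpₖ₋₁ + pₖ₋₂, qₖ = aₖqₖ₋₁ + qₖ₋₂ (with p₋₁=1, p₋₂=0, q₋₁=0, q₋₂=1):
  k=0: a=7, p=7, q=1
  k=1: a=1, p=8, q=1
  k=2: a=5, p=47, q=6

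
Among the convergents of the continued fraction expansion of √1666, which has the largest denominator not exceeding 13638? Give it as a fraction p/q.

√1666 = [40; 1, 4, 2, 4, 1, 80, …] (period length 6).
Convergents:
  p_0/q_0 = 40/1
  p_1/q_1 = 41/1
  p_2/q_2 = 204/5
  p_3/q_3 = 449/11
  p_4/q_4 = 2000/49
  p_5/q_5 = 2449/60
  p_6/q_6 = 197920/4849
  p_7/q_7 = 200369/4909
  p_8/q_8 = 999396/24485
q_7 = 4909 ≤ 13638 < 24485 = q_8, so the answer is 200369/4909.

200369/4909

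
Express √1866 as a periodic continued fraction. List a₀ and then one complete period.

a₀ = ⌊√1866⌋ = 43.
With m₀=0, d₀=1 and mₖ₊₁ = dₖaₖ − mₖ, dₖ₊₁ = (n − mₖ₊₁²)/dₖ, aₖ₊₁ = ⌊(a₀+mₖ₊₁)/dₖ₊₁⌋:
  k=1: m=43, d=17, a=5
  k=2: m=42, d=6, a=14
  k=3: m=42, d=17, a=5
  k=4: m=43, d=1, a=86
d=1 and a=2a₀=86 at k=4, so the next step gives (m, d) = (43, 17) again — its k=1 value — and the period has length 4.

[43; 5, 14, 5, 86]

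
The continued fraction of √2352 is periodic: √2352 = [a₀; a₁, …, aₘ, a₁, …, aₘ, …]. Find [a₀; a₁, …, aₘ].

a₀ = ⌊√2352⌋ = 48.

[48; 2, 96]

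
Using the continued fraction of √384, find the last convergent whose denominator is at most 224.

√384 = [19; 1, 1, 2, 9, 2, 1, 1, 38, …] (period length 8).
Convergents:
  p_0/q_0 = 19/1
  p_1/q_1 = 20/1
  p_2/q_2 = 39/2
  p_3/q_3 = 98/5
  p_4/q_4 = 921/47
  p_5/q_5 = 1940/99
  p_6/q_6 = 2861/146
  p_7/q_7 = 4801/245
q_6 = 146 ≤ 224 < 245 = q_7, so the answer is 2861/146.

2861/146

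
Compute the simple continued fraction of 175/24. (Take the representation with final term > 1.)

[7; 3, 2, 3]

175 = 7*24 + 7
24 = 3*7 + 3
7 = 2*3 + 1
3 = 3*1 + 0  (stop)
So 175/24 = [7; 3, 2, 3].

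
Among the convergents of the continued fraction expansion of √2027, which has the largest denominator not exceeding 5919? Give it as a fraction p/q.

182385/4051

√2027 = [45; 45, 90, …] (period length 2).
Convergents:
  p_0/q_0 = 45/1
  p_1/q_1 = 2026/45
  p_2/q_2 = 182385/4051
  p_3/q_3 = 8209351/182340
q_2 = 4051 ≤ 5919 < 182340 = q_3, so the answer is 182385/4051.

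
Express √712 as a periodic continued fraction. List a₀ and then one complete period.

a₀ = ⌊√712⌋ = 26.
With m₀=0, d₀=1 and mₖ₊₁ = dₖaₖ − mₖ, dₖ₊₁ = (n − mₖ₊₁²)/dₖ, aₖ₊₁ = ⌊(a₀+mₖ₊₁)/dₖ₊₁⌋:
  k=1: m=26, d=36, a=1
  k=2: m=10, d=17, a=2
  k=3: m=24, d=8, a=6
  k=4: m=24, d=17, a=2
  k=5: m=10, d=36, a=1
  k=6: m=26, d=1, a=52
d=1 and a=2a₀=52 at k=6, so the next step gives (m, d) = (26, 36) again — its k=1 value — and the period has length 6.

[26; 1, 2, 6, 2, 1, 52]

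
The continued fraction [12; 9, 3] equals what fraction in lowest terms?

339/28

Fold from the inside: start with 3/1.
  9 + 1/3 = 28/3
  12 + 3/28 = 339/28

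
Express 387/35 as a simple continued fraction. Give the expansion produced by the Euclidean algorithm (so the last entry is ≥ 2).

[11; 17, 2]

387 = 11×35 + 2
35 = 17×2 + 1
2 = 2×1 + 0  (stop)
So 387/35 = [11; 17, 2].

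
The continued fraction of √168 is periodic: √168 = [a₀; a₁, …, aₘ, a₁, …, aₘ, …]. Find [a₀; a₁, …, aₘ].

a₀ = ⌊√168⌋ = 12.

[12; 1, 24]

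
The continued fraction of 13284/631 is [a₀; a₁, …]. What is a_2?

13284 = 21·631 + 33   →  a_0 = 21
631 = 19·33 + 4   →  a_1 = 19
33 = 8·4 + 1   →  a_2 = 8

8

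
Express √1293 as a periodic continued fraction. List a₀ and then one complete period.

a₀ = ⌊√1293⌋ = 35.
With m₀=0, d₀=1 and mₖ₊₁ = dₖaₖ − mₖ, dₖ₊₁ = (n − mₖ₊₁²)/dₖ, aₖ₊₁ = ⌊(a₀+mₖ₊₁)/dₖ₊₁⌋:
  k=1: m=35, d=68, a=1
  k=2: m=33, d=3, a=22
  k=3: m=33, d=68, a=1
  k=4: m=35, d=1, a=70
d=1 and a=2a₀=70 at k=4, so the next step gives (m, d) = (35, 68) again — its k=1 value — and the period has length 4.

[35; 1, 22, 1, 70]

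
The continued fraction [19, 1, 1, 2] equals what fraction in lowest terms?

Fold from the inside: start with 2/1.
  1 + 1/2 = 3/2
  1 + 2/3 = 5/3
  19 + 3/5 = 98/5

98/5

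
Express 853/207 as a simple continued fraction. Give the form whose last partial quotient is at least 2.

[4; 8, 3, 1, 1, 3]

853 = 4*207 + 25
207 = 8*25 + 7
25 = 3*7 + 4
7 = 1*4 + 3
4 = 1*3 + 1
3 = 3*1 + 0  (stop)
So 853/207 = [4; 8, 3, 1, 1, 3].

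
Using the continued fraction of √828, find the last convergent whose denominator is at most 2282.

√828 = [28; 1, 3, 2, 3, 1, 56, …] (period length 6).
Convergents:
  p_0/q_0 = 28/1
  p_1/q_1 = 29/1
  p_2/q_2 = 115/4
  p_3/q_3 = 259/9
  p_4/q_4 = 892/31
  p_5/q_5 = 1151/40
  p_6/q_6 = 65348/2271
  p_7/q_7 = 66499/2311
q_6 = 2271 ≤ 2282 < 2311 = q_7, so the answer is 65348/2271.

65348/2271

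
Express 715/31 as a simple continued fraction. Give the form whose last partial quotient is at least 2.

715 = 23·31 + 2
31 = 15·2 + 1
2 = 2·1 + 0  (stop)
So 715/31 = [23; 15, 2].

[23; 15, 2]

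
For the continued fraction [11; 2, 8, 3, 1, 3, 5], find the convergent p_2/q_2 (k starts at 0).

Using pₖ = aₖpₖ₋₁ + pₖ₋₂, qₖ = aₖqₖ₋₁ + qₖ₋₂ (with p₋₁=1, p₋₂=0, q₋₁=0, q₋₂=1):
  k=0: a=11, p=11, q=1
  k=1: a=2, p=23, q=2
  k=2: a=8, p=195, q=17

195/17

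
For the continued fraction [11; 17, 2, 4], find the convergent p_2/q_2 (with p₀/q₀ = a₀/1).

Using pₖ = aₖpₖ₋₁ + pₖ₋₂, qₖ = aₖqₖ₋₁ + qₖ₋₂ (with p₋₁=1, p₋₂=0, q₋₁=0, q₋₂=1):
  k=0: a=11, p=11, q=1
  k=1: a=17, p=188, q=17
  k=2: a=2, p=387, q=35

387/35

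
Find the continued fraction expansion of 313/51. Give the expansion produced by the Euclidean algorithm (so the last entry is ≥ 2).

313 = 6*51 + 7
51 = 7*7 + 2
7 = 3*2 + 1
2 = 2*1 + 0  (stop)
So 313/51 = [6; 7, 3, 2].

[6; 7, 3, 2]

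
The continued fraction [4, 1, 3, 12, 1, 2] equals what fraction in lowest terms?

Using pₖ = aₖpₖ₋₁ + pₖ₋₂ and qₖ = aₖqₖ₋₁ + qₖ₋₂:
  k=0: a=4, p=4, q=1
  k=1: a=1, p=5, q=1
  k=2: a=3, p=19, q=4
  k=3: a=12, p=233, q=49
  k=4: a=1, p=252, q=53
  k=5: a=2, p=737, q=155

737/155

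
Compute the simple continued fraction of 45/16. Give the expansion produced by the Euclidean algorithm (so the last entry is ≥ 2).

45 = 2*16 + 13
16 = 1*13 + 3
13 = 4*3 + 1
3 = 3*1 + 0  (stop)
So 45/16 = [2; 1, 4, 3].

[2; 1, 4, 3]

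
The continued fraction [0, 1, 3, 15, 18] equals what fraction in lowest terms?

831/1102

Fold from the inside: start with 18/1.
  15 + 1/18 = 271/18
  3 + 18/271 = 831/271
  1 + 271/831 = 1102/831
  0 + 831/1102 = 831/1102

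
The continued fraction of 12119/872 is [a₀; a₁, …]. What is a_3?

12119 = 13·872 + 783   →  a_0 = 13
872 = 1·783 + 89   →  a_1 = 1
783 = 8·89 + 71   →  a_2 = 8
89 = 1·71 + 18   →  a_3 = 1

1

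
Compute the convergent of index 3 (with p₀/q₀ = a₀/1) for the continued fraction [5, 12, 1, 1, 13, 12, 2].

127/25

Using pₖ = aₖpₖ₋₁ + pₖ₋₂, qₖ = aₖqₖ₋₁ + qₖ₋₂ (with p₋₁=1, p₋₂=0, q₋₁=0, q₋₂=1):
  k=0: a=5, p=5, q=1
  k=1: a=12, p=61, q=12
  k=2: a=1, p=66, q=13
  k=3: a=1, p=127, q=25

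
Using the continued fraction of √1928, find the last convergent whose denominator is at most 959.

41977/956

√1928 = [43; 1, 9, 1, 86, …] (period length 4).
Convergents:
  p_0/q_0 = 43/1
  p_1/q_1 = 44/1
  p_2/q_2 = 439/10
  p_3/q_3 = 483/11
  p_4/q_4 = 41977/956
  p_5/q_5 = 42460/967
q_4 = 956 ≤ 959 < 967 = q_5, so the answer is 41977/956.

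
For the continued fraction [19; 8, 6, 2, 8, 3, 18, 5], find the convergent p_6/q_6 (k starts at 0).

979901/51243

Using pₖ = aₖpₖ₋₁ + pₖ₋₂, qₖ = aₖqₖ₋₁ + qₖ₋₂ (with p₋₁=1, p₋₂=0, q₋₁=0, q₋₂=1):
  k=0: a=19, p=19, q=1
  k=1: a=8, p=153, q=8
  k=2: a=6, p=937, q=49
  k=3: a=2, p=2027, q=106
  k=4: a=8, p=17153, q=897
  k=5: a=3, p=53486, q=2797
  k=6: a=18, p=979901, q=51243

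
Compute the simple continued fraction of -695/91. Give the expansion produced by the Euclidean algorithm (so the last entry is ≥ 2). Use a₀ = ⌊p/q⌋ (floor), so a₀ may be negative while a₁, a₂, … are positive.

[-8; 2, 1, 3, 8]

-695 = -8*91 + 33
91 = 2*33 + 25
33 = 1*25 + 8
25 = 3*8 + 1
8 = 8*1 + 0  (stop)
So -695/91 = [-8; 2, 1, 3, 8].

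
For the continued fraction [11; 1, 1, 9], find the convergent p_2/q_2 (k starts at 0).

Using pₖ = aₖpₖ₋₁ + pₖ₋₂, qₖ = aₖqₖ₋₁ + qₖ₋₂ (with p₋₁=1, p₋₂=0, q₋₁=0, q₋₂=1):
  k=0: a=11, p=11, q=1
  k=1: a=1, p=12, q=1
  k=2: a=1, p=23, q=2

23/2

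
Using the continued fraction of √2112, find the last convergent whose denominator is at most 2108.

96141/2092

√2112 = [45; 1, 21, 1, 90, …] (period length 4).
Convergents:
  p_0/q_0 = 45/1
  p_1/q_1 = 46/1
  p_2/q_2 = 1011/22
  p_3/q_3 = 1057/23
  p_4/q_4 = 96141/2092
  p_5/q_5 = 97198/2115
q_4 = 2092 ≤ 2108 < 2115 = q_5, so the answer is 96141/2092.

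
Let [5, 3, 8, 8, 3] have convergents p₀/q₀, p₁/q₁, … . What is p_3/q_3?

Using pₖ = aₖpₖ₋₁ + pₖ₋₂, qₖ = aₖqₖ₋₁ + qₖ₋₂ (with p₋₁=1, p₋₂=0, q₋₁=0, q₋₂=1):
  k=0: a=5, p=5, q=1
  k=1: a=3, p=16, q=3
  k=2: a=8, p=133, q=25
  k=3: a=8, p=1080, q=203

1080/203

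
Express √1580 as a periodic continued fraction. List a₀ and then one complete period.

[39; 1, 2, 1, 78]

a₀ = ⌊√1580⌋ = 39.
With m₀=0, d₀=1 and mₖ₊₁ = dₖaₖ − mₖ, dₖ₊₁ = (n − mₖ₊₁²)/dₖ, aₖ₊₁ = ⌊(a₀+mₖ₊₁)/dₖ₊₁⌋:
  k=1: m=39, d=59, a=1
  k=2: m=20, d=20, a=2
  k=3: m=20, d=59, a=1
  k=4: m=39, d=1, a=78
d=1 and a=2a₀=78 at k=4, so the next step gives (m, d) = (39, 59) again — its k=1 value — and the period has length 4.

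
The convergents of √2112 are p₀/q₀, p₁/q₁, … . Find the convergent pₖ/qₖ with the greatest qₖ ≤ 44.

1057/23

√2112 = [45; 1, 21, 1, 90, …] (period length 4).
Convergents:
  p_0/q_0 = 45/1
  p_1/q_1 = 46/1
  p_2/q_2 = 1011/22
  p_3/q_3 = 1057/23
  p_4/q_4 = 96141/2092
q_3 = 23 ≤ 44 < 2092 = q_4, so the answer is 1057/23.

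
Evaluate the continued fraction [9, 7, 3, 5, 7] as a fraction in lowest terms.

Fold from the inside: start with 7/1.
  5 + 1/7 = 36/7
  3 + 7/36 = 115/36
  7 + 36/115 = 841/115
  9 + 115/841 = 7684/841

7684/841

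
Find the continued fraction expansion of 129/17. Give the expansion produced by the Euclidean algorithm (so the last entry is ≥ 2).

129 = 7·17 + 10
17 = 1·10 + 7
10 = 1·7 + 3
7 = 2·3 + 1
3 = 3·1 + 0  (stop)
So 129/17 = [7; 1, 1, 2, 3].

[7; 1, 1, 2, 3]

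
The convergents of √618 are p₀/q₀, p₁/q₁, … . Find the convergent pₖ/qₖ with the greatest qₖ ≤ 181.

1417/57

√618 = [24; 1, 6, 8, 6, 1, 48, …] (period length 6).
Convergents:
  p_0/q_0 = 24/1
  p_1/q_1 = 25/1
  p_2/q_2 = 174/7
  p_3/q_3 = 1417/57
  p_4/q_4 = 8676/349
q_3 = 57 ≤ 181 < 349 = q_4, so the answer is 1417/57.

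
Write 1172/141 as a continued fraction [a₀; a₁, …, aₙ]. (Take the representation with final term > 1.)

1172 = 8×141 + 44
141 = 3×44 + 9
44 = 4×9 + 8
9 = 1×8 + 1
8 = 8×1 + 0  (stop)
So 1172/141 = [8; 3, 4, 1, 8].

[8; 3, 4, 1, 8]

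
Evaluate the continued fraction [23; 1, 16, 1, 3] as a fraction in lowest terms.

1700/71

Using pₖ = aₖpₖ₋₁ + pₖ₋₂ and qₖ = aₖqₖ₋₁ + qₖ₋₂:
  k=0: a=23, p=23, q=1
  k=1: a=1, p=24, q=1
  k=2: a=16, p=407, q=17
  k=3: a=1, p=431, q=18
  k=4: a=3, p=1700, q=71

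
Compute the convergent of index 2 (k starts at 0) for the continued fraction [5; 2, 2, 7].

Using pₖ = aₖpₖ₋₁ + pₖ₋₂, qₖ = aₖqₖ₋₁ + qₖ₋₂ (with p₋₁=1, p₋₂=0, q₋₁=0, q₋₂=1):
  k=0: a=5, p=5, q=1
  k=1: a=2, p=11, q=2
  k=2: a=2, p=27, q=5

27/5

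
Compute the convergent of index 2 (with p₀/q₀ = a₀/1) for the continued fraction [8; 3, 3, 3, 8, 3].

Using pₖ = aₖpₖ₋₁ + pₖ₋₂, qₖ = aₖqₖ₋₁ + qₖ₋₂ (with p₋₁=1, p₋₂=0, q₋₁=0, q₋₂=1):
  k=0: a=8, p=8, q=1
  k=1: a=3, p=25, q=3
  k=2: a=3, p=83, q=10

83/10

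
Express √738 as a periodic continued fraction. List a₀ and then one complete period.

[27; 6, 54]

a₀ = ⌊√738⌋ = 27.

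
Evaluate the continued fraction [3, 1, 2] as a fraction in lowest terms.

Fold from the inside: start with 2/1.
  1 + 1/2 = 3/2
  3 + 2/3 = 11/3

11/3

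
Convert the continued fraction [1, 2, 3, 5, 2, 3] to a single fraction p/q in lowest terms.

Fold from the inside: start with 3/1.
  2 + 1/3 = 7/3
  5 + 3/7 = 38/7
  3 + 7/38 = 121/38
  2 + 38/121 = 280/121
  1 + 121/280 = 401/280

401/280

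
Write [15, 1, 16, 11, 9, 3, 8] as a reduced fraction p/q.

Fold from the inside: start with 8/1.
  3 + 1/8 = 25/8
  9 + 8/25 = 233/25
  11 + 25/233 = 2588/233
  16 + 233/2588 = 41641/2588
  1 + 2588/41641 = 44229/41641
  15 + 41641/44229 = 705076/44229

705076/44229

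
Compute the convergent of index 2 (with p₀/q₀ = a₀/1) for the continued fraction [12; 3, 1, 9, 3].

49/4

Using pₖ = aₖpₖ₋₁ + pₖ₋₂, qₖ = aₖqₖ₋₁ + qₖ₋₂ (with p₋₁=1, p₋₂=0, q₋₁=0, q₋₂=1):
  k=0: a=12, p=12, q=1
  k=1: a=3, p=37, q=3
  k=2: a=1, p=49, q=4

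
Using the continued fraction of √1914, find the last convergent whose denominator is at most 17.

175/4

√1914 = [43; 1, 2, 1, 86, …] (period length 4).
Convergents:
  p_0/q_0 = 43/1
  p_1/q_1 = 44/1
  p_2/q_2 = 131/3
  p_3/q_3 = 175/4
  p_4/q_4 = 15181/347
q_3 = 4 ≤ 17 < 347 = q_4, so the answer is 175/4.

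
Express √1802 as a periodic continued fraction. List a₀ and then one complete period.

a₀ = ⌊√1802⌋ = 42.
With m₀=0, d₀=1 and mₖ₊₁ = dₖaₖ − mₖ, dₖ₊₁ = (n − mₖ₊₁²)/dₖ, aₖ₊₁ = ⌊(a₀+mₖ₊₁)/dₖ₊₁⌋:
  k=1: m=42, d=38, a=2
  k=2: m=34, d=17, a=4
  k=3: m=34, d=38, a=2
  k=4: m=42, d=1, a=84
d=1 and a=2a₀=84 at k=4, so the next step gives (m, d) = (42, 38) again — its k=1 value — and the period has length 4.

[42; 2, 4, 2, 84]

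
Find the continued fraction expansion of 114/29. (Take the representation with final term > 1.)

[3; 1, 13, 2]

114 = 3·29 + 27
29 = 1·27 + 2
27 = 13·2 + 1
2 = 2·1 + 0  (stop)
So 114/29 = [3; 1, 13, 2].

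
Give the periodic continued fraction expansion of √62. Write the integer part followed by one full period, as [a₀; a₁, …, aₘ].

a₀ = ⌊√62⌋ = 7.
With m₀=0, d₀=1 and mₖ₊₁ = dₖaₖ − mₖ, dₖ₊₁ = (n − mₖ₊₁²)/dₖ, aₖ₊₁ = ⌊(a₀+mₖ₊₁)/dₖ₊₁⌋:
  k=1: m=7, d=13, a=1
  k=2: m=6, d=2, a=6
  k=3: m=6, d=13, a=1
  k=4: m=7, d=1, a=14
d=1 and a=2a₀=14 at k=4, so the next step gives (m, d) = (7, 13) again — its k=1 value — and the period has length 4.

[7; 1, 6, 1, 14]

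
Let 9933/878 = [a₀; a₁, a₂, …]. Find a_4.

9933 = 11·878 + 275   →  a_0 = 11
878 = 3·275 + 53   →  a_1 = 3
275 = 5·53 + 10   →  a_2 = 5
53 = 5·10 + 3   →  a_3 = 5
10 = 3·3 + 1   →  a_4 = 3

3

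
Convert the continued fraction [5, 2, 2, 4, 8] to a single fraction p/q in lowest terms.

979/181

Fold from the inside: start with 8/1.
  4 + 1/8 = 33/8
  2 + 8/33 = 74/33
  2 + 33/74 = 181/74
  5 + 74/181 = 979/181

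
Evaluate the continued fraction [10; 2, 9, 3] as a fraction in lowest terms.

618/59

Fold from the inside: start with 3/1.
  9 + 1/3 = 28/3
  2 + 3/28 = 59/28
  10 + 28/59 = 618/59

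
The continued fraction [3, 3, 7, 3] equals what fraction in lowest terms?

229/69

Using pₖ = aₖpₖ₋₁ + pₖ₋₂ and qₖ = aₖqₖ₋₁ + qₖ₋₂:
  k=0: a=3, p=3, q=1
  k=1: a=3, p=10, q=3
  k=2: a=7, p=73, q=22
  k=3: a=3, p=229, q=69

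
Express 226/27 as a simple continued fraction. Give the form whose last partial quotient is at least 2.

226 = 8*27 + 10
27 = 2*10 + 7
10 = 1*7 + 3
7 = 2*3 + 1
3 = 3*1 + 0  (stop)
So 226/27 = [8; 2, 1, 2, 3].

[8; 2, 1, 2, 3]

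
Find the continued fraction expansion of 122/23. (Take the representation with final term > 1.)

122 = 5×23 + 7
23 = 3×7 + 2
7 = 3×2 + 1
2 = 2×1 + 0  (stop)
So 122/23 = [5; 3, 3, 2].

[5; 3, 3, 2]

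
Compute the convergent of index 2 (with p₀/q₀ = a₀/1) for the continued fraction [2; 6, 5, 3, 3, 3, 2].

Using pₖ = aₖpₖ₋₁ + pₖ₋₂, qₖ = aₖqₖ₋₁ + qₖ₋₂ (with p₋₁=1, p₋₂=0, q₋₁=0, q₋₂=1):
  k=0: a=2, p=2, q=1
  k=1: a=6, p=13, q=6
  k=2: a=5, p=67, q=31

67/31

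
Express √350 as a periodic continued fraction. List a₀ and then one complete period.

a₀ = ⌊√350⌋ = 18.
With m₀=0, d₀=1 and mₖ₊₁ = dₖaₖ − mₖ, dₖ₊₁ = (n − mₖ₊₁²)/dₖ, aₖ₊₁ = ⌊(a₀+mₖ₊₁)/dₖ₊₁⌋:
  k=1: m=18, d=26, a=1
  k=2: m=8, d=11, a=2
  k=3: m=14, d=14, a=2
  k=4: m=14, d=11, a=2
  k=5: m=8, d=26, a=1
  k=6: m=18, d=1, a=36
d=1 and a=2a₀=36 at k=6, so the next step gives (m, d) = (18, 26) again — its k=1 value — and the period has length 6.

[18; 1, 2, 2, 2, 1, 36]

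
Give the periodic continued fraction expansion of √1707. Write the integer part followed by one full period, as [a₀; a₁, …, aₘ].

a₀ = ⌊√1707⌋ = 41.
With m₀=0, d₀=1 and mₖ₊₁ = dₖaₖ − mₖ, dₖ₊₁ = (n − mₖ₊₁²)/dₖ, aₖ₊₁ = ⌊(a₀+mₖ₊₁)/dₖ₊₁⌋:
  k=1: m=41, d=26, a=3
  k=2: m=37, d=13, a=6
  k=3: m=41, d=2, a=41
  k=4: m=41, d=13, a=6
  k=5: m=37, d=26, a=3
  k=6: m=41, d=1, a=82
d=1 and a=2a₀=82 at k=6, so the next step gives (m, d) = (41, 26) again — its k=1 value — and the period has length 6.

[41; 3, 6, 41, 6, 3, 82]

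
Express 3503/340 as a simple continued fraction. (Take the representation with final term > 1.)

3503 = 10*340 + 103
340 = 3*103 + 31
103 = 3*31 + 10
31 = 3*10 + 1
10 = 10*1 + 0  (stop)
So 3503/340 = [10; 3, 3, 3, 10].

[10; 3, 3, 3, 10]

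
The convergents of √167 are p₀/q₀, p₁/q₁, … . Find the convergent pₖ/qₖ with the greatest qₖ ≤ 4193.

52092/4031

√167 = [12; 1, 11, 1, 24, …] (period length 4).
Convergents:
  p_0/q_0 = 12/1
  p_1/q_1 = 13/1
  p_2/q_2 = 155/12
  p_3/q_3 = 168/13
  p_4/q_4 = 4187/324
  p_5/q_5 = 4355/337
  p_6/q_6 = 52092/4031
  p_7/q_7 = 56447/4368
q_6 = 4031 ≤ 4193 < 4368 = q_7, so the answer is 52092/4031.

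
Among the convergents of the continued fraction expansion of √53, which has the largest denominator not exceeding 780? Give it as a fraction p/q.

2599/357

√53 = [7; 3, 1, 1, 3, 14, …] (period length 5).
Convergents:
  p_0/q_0 = 7/1
  p_1/q_1 = 22/3
  p_2/q_2 = 29/4
  p_3/q_3 = 51/7
  p_4/q_4 = 182/25
  p_5/q_5 = 2599/357
  p_6/q_6 = 7979/1096
q_5 = 357 ≤ 780 < 1096 = q_6, so the answer is 2599/357.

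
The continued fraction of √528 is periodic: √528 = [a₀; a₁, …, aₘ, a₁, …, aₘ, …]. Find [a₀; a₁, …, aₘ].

[22; 1, 44]

a₀ = ⌊√528⌋ = 22.
With m₀=0, d₀=1 and mₖ₊₁ = dₖaₖ − mₖ, dₖ₊₁ = (n − mₖ₊₁²)/dₖ, aₖ₊₁ = ⌊(a₀+mₖ₊₁)/dₖ₊₁⌋:
  k=1: m=22, d=44, a=1
  k=2: m=22, d=1, a=44
d=1 and a=2a₀=44 at k=2, so the next step gives (m, d) = (22, 44) again — its k=1 value — and the period has length 2.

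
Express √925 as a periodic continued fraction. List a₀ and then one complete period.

a₀ = ⌊√925⌋ = 30.

[30; 2, 2, 2, 2, 60]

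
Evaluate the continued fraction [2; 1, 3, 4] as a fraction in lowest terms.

47/17

Fold from the inside: start with 4/1.
  3 + 1/4 = 13/4
  1 + 4/13 = 17/13
  2 + 13/17 = 47/17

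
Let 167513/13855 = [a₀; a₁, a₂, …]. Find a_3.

167513 = 12·13855 + 1253   →  a_0 = 12
13855 = 11·1253 + 72   →  a_1 = 11
1253 = 17·72 + 29   →  a_2 = 17
72 = 2·29 + 14   →  a_3 = 2

2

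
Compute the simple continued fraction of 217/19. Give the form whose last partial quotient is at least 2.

[11; 2, 2, 1, 2]

217 = 11×19 + 8
19 = 2×8 + 3
8 = 2×3 + 2
3 = 1×2 + 1
2 = 2×1 + 0  (stop)
So 217/19 = [11; 2, 2, 1, 2].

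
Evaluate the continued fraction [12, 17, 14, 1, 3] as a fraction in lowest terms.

Using pₖ = aₖpₖ₋₁ + pₖ₋₂ and qₖ = aₖqₖ₋₁ + qₖ₋₂:
  k=0: a=12, p=12, q=1
  k=1: a=17, p=205, q=17
  k=2: a=14, p=2882, q=239
  k=3: a=1, p=3087, q=256
  k=4: a=3, p=12143, q=1007

12143/1007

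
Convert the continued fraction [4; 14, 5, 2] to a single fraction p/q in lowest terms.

635/156

Fold from the inside: start with 2/1.
  5 + 1/2 = 11/2
  14 + 2/11 = 156/11
  4 + 11/156 = 635/156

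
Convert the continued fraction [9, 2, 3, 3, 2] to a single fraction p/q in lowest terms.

Using pₖ = aₖpₖ₋₁ + pₖ₋₂ and qₖ = aₖqₖ₋₁ + qₖ₋₂:
  k=0: a=9, p=9, q=1
  k=1: a=2, p=19, q=2
  k=2: a=3, p=66, q=7
  k=3: a=3, p=217, q=23
  k=4: a=2, p=500, q=53

500/53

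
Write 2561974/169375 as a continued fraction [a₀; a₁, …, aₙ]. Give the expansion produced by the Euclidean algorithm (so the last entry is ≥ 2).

[15; 7, 1, 14, 15, 13, 2, 3]

2561974 = 15·169375 + 21349
169375 = 7·21349 + 19932
21349 = 1·19932 + 1417
19932 = 14·1417 + 94
1417 = 15·94 + 7
94 = 13·7 + 3
7 = 2·3 + 1
3 = 3·1 + 0  (stop)
So 2561974/169375 = [15; 7, 1, 14, 15, 13, 2, 3].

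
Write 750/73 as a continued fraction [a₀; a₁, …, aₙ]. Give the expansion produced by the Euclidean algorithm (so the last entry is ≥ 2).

[10; 3, 1, 1, 1, 6]

750 = 10×73 + 20
73 = 3×20 + 13
20 = 1×13 + 7
13 = 1×7 + 6
7 = 1×6 + 1
6 = 6×1 + 0  (stop)
So 750/73 = [10; 3, 1, 1, 1, 6].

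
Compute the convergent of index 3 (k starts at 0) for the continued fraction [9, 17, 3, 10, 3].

4864/537

Using pₖ = aₖpₖ₋₁ + pₖ₋₂, qₖ = aₖqₖ₋₁ + qₖ₋₂ (with p₋₁=1, p₋₂=0, q₋₁=0, q₋₂=1):
  k=0: a=9, p=9, q=1
  k=1: a=17, p=154, q=17
  k=2: a=3, p=471, q=52
  k=3: a=10, p=4864, q=537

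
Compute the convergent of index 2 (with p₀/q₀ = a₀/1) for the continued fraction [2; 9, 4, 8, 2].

Using pₖ = aₖpₖ₋₁ + pₖ₋₂, qₖ = aₖqₖ₋₁ + qₖ₋₂ (with p₋₁=1, p₋₂=0, q₋₁=0, q₋₂=1):
  k=0: a=2, p=2, q=1
  k=1: a=9, p=19, q=9
  k=2: a=4, p=78, q=37

78/37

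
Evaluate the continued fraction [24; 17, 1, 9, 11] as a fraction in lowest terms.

47799/1987

Using pₖ = aₖpₖ₋₁ + pₖ₋₂ and qₖ = aₖqₖ₋₁ + qₖ₋₂:
  k=0: a=24, p=24, q=1
  k=1: a=17, p=409, q=17
  k=2: a=1, p=433, q=18
  k=3: a=9, p=4306, q=179
  k=4: a=11, p=47799, q=1987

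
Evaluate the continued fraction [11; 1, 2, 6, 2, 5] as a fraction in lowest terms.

Using pₖ = aₖpₖ₋₁ + pₖ₋₂ and qₖ = aₖqₖ₋₁ + qₖ₋₂:
  k=0: a=11, p=11, q=1
  k=1: a=1, p=12, q=1
  k=2: a=2, p=35, q=3
  k=3: a=6, p=222, q=19
  k=4: a=2, p=479, q=41
  k=5: a=5, p=2617, q=224

2617/224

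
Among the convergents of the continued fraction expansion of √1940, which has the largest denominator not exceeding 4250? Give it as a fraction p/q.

85316/1937

√1940 = [44; 22, 88, …] (period length 2).
Convergents:
  p_0/q_0 = 44/1
  p_1/q_1 = 969/22
  p_2/q_2 = 85316/1937
  p_3/q_3 = 1877921/42636
q_2 = 1937 ≤ 4250 < 42636 = q_3, so the answer is 85316/1937.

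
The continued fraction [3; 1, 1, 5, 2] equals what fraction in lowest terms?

85/24

Fold from the inside: start with 2/1.
  5 + 1/2 = 11/2
  1 + 2/11 = 13/11
  1 + 11/13 = 24/13
  3 + 13/24 = 85/24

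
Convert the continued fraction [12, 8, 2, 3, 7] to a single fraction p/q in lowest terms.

5211/430

Using pₖ = aₖpₖ₋₁ + pₖ₋₂ and qₖ = aₖqₖ₋₁ + qₖ₋₂:
  k=0: a=12, p=12, q=1
  k=1: a=8, p=97, q=8
  k=2: a=2, p=206, q=17
  k=3: a=3, p=715, q=59
  k=4: a=7, p=5211, q=430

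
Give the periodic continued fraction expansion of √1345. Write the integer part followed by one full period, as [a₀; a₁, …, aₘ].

a₀ = ⌊√1345⌋ = 36.
With m₀=0, d₀=1 and mₖ₊₁ = dₖaₖ − mₖ, dₖ₊₁ = (n − mₖ₊₁²)/dₖ, aₖ₊₁ = ⌊(a₀+mₖ₊₁)/dₖ₊₁⌋:
  k=1: m=36, d=49, a=1
  k=2: m=13, d=24, a=2
  k=3: m=35, d=5, a=14
  k=4: m=35, d=24, a=2
  k=5: m=13, d=49, a=1
  k=6: m=36, d=1, a=72
d=1 and a=2a₀=72 at k=6, so the next step gives (m, d) = (36, 49) again — its k=1 value — and the period has length 6.

[36; 1, 2, 14, 2, 1, 72]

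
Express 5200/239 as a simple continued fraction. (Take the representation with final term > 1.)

5200 = 21*239 + 181
239 = 1*181 + 58
181 = 3*58 + 7
58 = 8*7 + 2
7 = 3*2 + 1
2 = 2*1 + 0  (stop)
So 5200/239 = [21; 1, 3, 8, 3, 2].

[21; 1, 3, 8, 3, 2]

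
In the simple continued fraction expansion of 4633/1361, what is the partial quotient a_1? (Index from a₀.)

4633 = 3·1361 + 550   →  a_0 = 3
1361 = 2·550 + 261   →  a_1 = 2

2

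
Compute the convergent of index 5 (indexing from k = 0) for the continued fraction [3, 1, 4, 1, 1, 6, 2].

275/72

Using pₖ = aₖpₖ₋₁ + pₖ₋₂, qₖ = aₖqₖ₋₁ + qₖ₋₂ (with p₋₁=1, p₋₂=0, q₋₁=0, q₋₂=1):
  k=0: a=3, p=3, q=1
  k=1: a=1, p=4, q=1
  k=2: a=4, p=19, q=5
  k=3: a=1, p=23, q=6
  k=4: a=1, p=42, q=11
  k=5: a=6, p=275, q=72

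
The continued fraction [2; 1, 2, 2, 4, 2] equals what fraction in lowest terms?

Using pₖ = aₖpₖ₋₁ + pₖ₋₂ and qₖ = aₖqₖ₋₁ + qₖ₋₂:
  k=0: a=2, p=2, q=1
  k=1: a=1, p=3, q=1
  k=2: a=2, p=8, q=3
  k=3: a=2, p=19, q=7
  k=4: a=4, p=84, q=31
  k=5: a=2, p=187, q=69

187/69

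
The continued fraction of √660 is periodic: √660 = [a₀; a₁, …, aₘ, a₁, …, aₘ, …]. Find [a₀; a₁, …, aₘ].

[25; 1, 2, 4, 2, 1, 50]

a₀ = ⌊√660⌋ = 25.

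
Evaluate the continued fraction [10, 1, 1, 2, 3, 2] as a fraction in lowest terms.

413/39

Fold from the inside: start with 2/1.
  3 + 1/2 = 7/2
  2 + 2/7 = 16/7
  1 + 7/16 = 23/16
  1 + 16/23 = 39/23
  10 + 23/39 = 413/39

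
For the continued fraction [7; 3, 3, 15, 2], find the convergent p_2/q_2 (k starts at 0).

73/10

Using pₖ = aₖpₖ₋₁ + pₖ₋₂, qₖ = aₖqₖ₋₁ + qₖ₋₂ (with p₋₁=1, p₋₂=0, q₋₁=0, q₋₂=1):
  k=0: a=7, p=7, q=1
  k=1: a=3, p=22, q=3
  k=2: a=3, p=73, q=10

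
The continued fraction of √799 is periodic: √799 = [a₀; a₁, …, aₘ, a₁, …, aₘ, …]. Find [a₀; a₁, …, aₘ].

a₀ = ⌊√799⌋ = 28.
With m₀=0, d₀=1 and mₖ₊₁ = dₖaₖ − mₖ, dₖ₊₁ = (n − mₖ₊₁²)/dₖ, aₖ₊₁ = ⌊(a₀+mₖ₊₁)/dₖ₊₁⌋:
  k=1: m=28, d=15, a=3
  k=2: m=17, d=34, a=1
  k=3: m=17, d=15, a=3
  k=4: m=28, d=1, a=56
d=1 and a=2a₀=56 at k=4, so the next step gives (m, d) = (28, 15) again — its k=1 value — and the period has length 4.

[28; 3, 1, 3, 56]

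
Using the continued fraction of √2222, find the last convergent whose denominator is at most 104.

√2222 = [47; 7, 4, 7, 94, …] (period length 4).
Convergents:
  p_0/q_0 = 47/1
  p_1/q_1 = 330/7
  p_2/q_2 = 1367/29
  p_3/q_3 = 9899/210
q_2 = 29 ≤ 104 < 210 = q_3, so the answer is 1367/29.

1367/29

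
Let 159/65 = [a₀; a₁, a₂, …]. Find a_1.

159 = 2·65 + 29   →  a_0 = 2
65 = 2·29 + 7   →  a_1 = 2

2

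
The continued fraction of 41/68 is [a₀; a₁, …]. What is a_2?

1

41 = 0·68 + 41   →  a_0 = 0
68 = 1·41 + 27   →  a_1 = 1
41 = 1·27 + 14   →  a_2 = 1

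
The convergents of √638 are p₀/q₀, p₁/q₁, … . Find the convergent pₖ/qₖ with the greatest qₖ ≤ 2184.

√638 = [25; 3, 1, 6, 2, 6, 1, 3, 50, …] (period length 8).
Convergents:
  p_0/q_0 = 25/1
  p_1/q_1 = 76/3
  p_2/q_2 = 101/4
  p_3/q_3 = 682/27
  p_4/q_4 = 1465/58
  p_5/q_5 = 9472/375
  p_6/q_6 = 10937/433
  p_7/q_7 = 42283/1674
  p_8/q_8 = 2125087/84133
q_7 = 1674 ≤ 2184 < 84133 = q_8, so the answer is 42283/1674.

42283/1674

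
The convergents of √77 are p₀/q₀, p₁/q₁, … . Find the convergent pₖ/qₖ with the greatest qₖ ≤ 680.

√77 = [8; 1, 3, 2, 3, 1, 16, …] (period length 6).
Convergents:
  p_0/q_0 = 8/1
  p_1/q_1 = 9/1
  p_2/q_2 = 35/4
  p_3/q_3 = 79/9
  p_4/q_4 = 272/31
  p_5/q_5 = 351/40
  p_6/q_6 = 5888/671
  p_7/q_7 = 6239/711
q_6 = 671 ≤ 680 < 711 = q_7, so the answer is 5888/671.

5888/671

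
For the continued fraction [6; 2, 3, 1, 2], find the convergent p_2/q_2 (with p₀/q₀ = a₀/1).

45/7

Using pₖ = aₖpₖ₋₁ + pₖ₋₂, qₖ = aₖqₖ₋₁ + qₖ₋₂ (with p₋₁=1, p₋₂=0, q₋₁=0, q₋₂=1):
  k=0: a=6, p=6, q=1
  k=1: a=2, p=13, q=2
  k=2: a=3, p=45, q=7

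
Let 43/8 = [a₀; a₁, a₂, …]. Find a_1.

2

43 = 5·8 + 3   →  a_0 = 5
8 = 2·3 + 2   →  a_1 = 2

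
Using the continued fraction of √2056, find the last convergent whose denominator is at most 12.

√2056 = [45; 2, 1, 10, 1, 2, 90, …] (period length 6).
Convergents:
  p_0/q_0 = 45/1
  p_1/q_1 = 91/2
  p_2/q_2 = 136/3
  p_3/q_3 = 1451/32
q_2 = 3 ≤ 12 < 32 = q_3, so the answer is 136/3.

136/3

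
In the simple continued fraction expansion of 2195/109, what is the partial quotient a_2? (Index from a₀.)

3

2195 = 20·109 + 15   →  a_0 = 20
109 = 7·15 + 4   →  a_1 = 7
15 = 3·4 + 3   →  a_2 = 3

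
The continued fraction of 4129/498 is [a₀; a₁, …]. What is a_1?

3

4129 = 8·498 + 145   →  a_0 = 8
498 = 3·145 + 63   →  a_1 = 3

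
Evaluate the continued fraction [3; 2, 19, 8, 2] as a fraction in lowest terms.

Using pₖ = aₖpₖ₋₁ + pₖ₋₂ and qₖ = aₖqₖ₋₁ + qₖ₋₂:
  k=0: a=3, p=3, q=1
  k=1: a=2, p=7, q=2
  k=2: a=19, p=136, q=39
  k=3: a=8, p=1095, q=314
  k=4: a=2, p=2326, q=667

2326/667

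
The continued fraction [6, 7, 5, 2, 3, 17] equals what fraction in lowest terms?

28977/4720

Fold from the inside: start with 17/1.
  3 + 1/17 = 52/17
  2 + 17/52 = 121/52
  5 + 52/121 = 657/121
  7 + 121/657 = 4720/657
  6 + 657/4720 = 28977/4720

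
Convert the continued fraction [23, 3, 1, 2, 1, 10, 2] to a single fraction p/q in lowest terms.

Using pₖ = aₖpₖ₋₁ + pₖ₋₂ and qₖ = aₖqₖ₋₁ + qₖ₋₂:
  k=0: a=23, p=23, q=1
  k=1: a=3, p=70, q=3
  k=2: a=1, p=93, q=4
  k=3: a=2, p=256, q=11
  k=4: a=1, p=349, q=15
  k=5: a=10, p=3746, q=161
  k=6: a=2, p=7841, q=337

7841/337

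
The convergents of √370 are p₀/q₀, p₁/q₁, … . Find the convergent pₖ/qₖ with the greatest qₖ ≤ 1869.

12503/650

√370 = [19; 4, 4, 38, …] (period length 3).
Convergents:
  p_0/q_0 = 19/1
  p_1/q_1 = 77/4
  p_2/q_2 = 327/17
  p_3/q_3 = 12503/650
  p_4/q_4 = 50339/2617
q_3 = 650 ≤ 1869 < 2617 = q_4, so the answer is 12503/650.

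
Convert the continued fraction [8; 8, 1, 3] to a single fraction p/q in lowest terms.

Fold from the inside: start with 3/1.
  1 + 1/3 = 4/3
  8 + 3/4 = 35/4
  8 + 4/35 = 284/35

284/35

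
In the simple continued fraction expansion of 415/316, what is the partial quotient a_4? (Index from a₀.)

415 = 1·316 + 99   →  a_0 = 1
316 = 3·99 + 19   →  a_1 = 3
99 = 5·19 + 4   →  a_2 = 5
19 = 4·4 + 3   →  a_3 = 4
4 = 1·3 + 1   →  a_4 = 1

1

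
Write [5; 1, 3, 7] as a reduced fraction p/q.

Using pₖ = aₖpₖ₋₁ + pₖ₋₂ and qₖ = aₖqₖ₋₁ + qₖ₋₂:
  k=0: a=5, p=5, q=1
  k=1: a=1, p=6, q=1
  k=2: a=3, p=23, q=4
  k=3: a=7, p=167, q=29

167/29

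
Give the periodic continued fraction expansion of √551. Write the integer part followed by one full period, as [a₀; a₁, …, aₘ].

a₀ = ⌊√551⌋ = 23.
With m₀=0, d₀=1 and mₖ₊₁ = dₖaₖ − mₖ, dₖ₊₁ = (n − mₖ₊₁²)/dₖ, aₖ₊₁ = ⌊(a₀+mₖ₊₁)/dₖ₊₁⌋:
  k=1: m=23, d=22, a=2
  k=2: m=21, d=5, a=8
  k=3: m=19, d=38, a=1
  k=4: m=19, d=5, a=8
  k=5: m=21, d=22, a=2
  k=6: m=23, d=1, a=46
d=1 and a=2a₀=46 at k=6, so the next step gives (m, d) = (23, 22) again — its k=1 value — and the period has length 6.

[23; 2, 8, 1, 8, 2, 46]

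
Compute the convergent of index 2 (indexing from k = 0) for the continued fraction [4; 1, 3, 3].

19/4

Using pₖ = aₖpₖ₋₁ + pₖ₋₂, qₖ = aₖqₖ₋₁ + qₖ₋₂ (with p₋₁=1, p₋₂=0, q₋₁=0, q₋₂=1):
  k=0: a=4, p=4, q=1
  k=1: a=1, p=5, q=1
  k=2: a=3, p=19, q=4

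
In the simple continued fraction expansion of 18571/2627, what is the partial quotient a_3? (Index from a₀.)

18571 = 7·2627 + 182   →  a_0 = 7
2627 = 14·182 + 79   →  a_1 = 14
182 = 2·79 + 24   →  a_2 = 2
79 = 3·24 + 7   →  a_3 = 3

3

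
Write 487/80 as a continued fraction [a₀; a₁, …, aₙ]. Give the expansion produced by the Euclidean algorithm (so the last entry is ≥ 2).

487 = 6*80 + 7
80 = 11*7 + 3
7 = 2*3 + 1
3 = 3*1 + 0  (stop)
So 487/80 = [6; 11, 2, 3].

[6; 11, 2, 3]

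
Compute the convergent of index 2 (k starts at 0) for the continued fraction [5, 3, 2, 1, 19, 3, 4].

Using pₖ = aₖpₖ₋₁ + pₖ₋₂, qₖ = aₖqₖ₋₁ + qₖ₋₂ (with p₋₁=1, p₋₂=0, q₋₁=0, q₋₂=1):
  k=0: a=5, p=5, q=1
  k=1: a=3, p=16, q=3
  k=2: a=2, p=37, q=7

37/7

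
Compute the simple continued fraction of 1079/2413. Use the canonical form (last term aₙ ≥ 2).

1079 = 0×2413 + 1079
2413 = 2×1079 + 255
1079 = 4×255 + 59
255 = 4×59 + 19
59 = 3×19 + 2
19 = 9×2 + 1
2 = 2×1 + 0  (stop)
So 1079/2413 = [0; 2, 4, 4, 3, 9, 2].

[0; 2, 4, 4, 3, 9, 2]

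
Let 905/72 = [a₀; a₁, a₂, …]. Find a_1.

905 = 12·72 + 41   →  a_0 = 12
72 = 1·41 + 31   →  a_1 = 1

1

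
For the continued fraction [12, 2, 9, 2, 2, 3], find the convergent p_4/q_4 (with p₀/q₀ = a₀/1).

Using pₖ = aₖpₖ₋₁ + pₖ₋₂, qₖ = aₖqₖ₋₁ + qₖ₋₂ (with p₋₁=1, p₋₂=0, q₋₁=0, q₋₂=1):
  k=0: a=12, p=12, q=1
  k=1: a=2, p=25, q=2
  k=2: a=9, p=237, q=19
  k=3: a=2, p=499, q=40
  k=4: a=2, p=1235, q=99

1235/99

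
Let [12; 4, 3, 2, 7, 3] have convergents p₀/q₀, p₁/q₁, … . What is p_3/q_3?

Using pₖ = aₖpₖ₋₁ + pₖ₋₂, qₖ = aₖqₖ₋₁ + qₖ₋₂ (with p₋₁=1, p₋₂=0, q₋₁=0, q₋₂=1):
  k=0: a=12, p=12, q=1
  k=1: a=4, p=49, q=4
  k=2: a=3, p=159, q=13
  k=3: a=2, p=367, q=30

367/30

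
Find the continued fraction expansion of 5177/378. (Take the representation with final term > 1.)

[13; 1, 2, 3, 2, 16]

5177 = 13·378 + 263
378 = 1·263 + 115
263 = 2·115 + 33
115 = 3·33 + 16
33 = 2·16 + 1
16 = 16·1 + 0  (stop)
So 5177/378 = [13; 1, 2, 3, 2, 16].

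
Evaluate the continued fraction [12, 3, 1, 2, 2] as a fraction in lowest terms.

Using pₖ = aₖpₖ₋₁ + pₖ₋₂ and qₖ = aₖqₖ₋₁ + qₖ₋₂:
  k=0: a=12, p=12, q=1
  k=1: a=3, p=37, q=3
  k=2: a=1, p=49, q=4
  k=3: a=2, p=135, q=11
  k=4: a=2, p=319, q=26

319/26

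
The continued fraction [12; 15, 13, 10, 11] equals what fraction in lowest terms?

264506/21921

Fold from the inside: start with 11/1.
  10 + 1/11 = 111/11
  13 + 11/111 = 1454/111
  15 + 111/1454 = 21921/1454
  12 + 1454/21921 = 264506/21921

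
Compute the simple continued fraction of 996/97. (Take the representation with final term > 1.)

996 = 10*97 + 26
97 = 3*26 + 19
26 = 1*19 + 7
19 = 2*7 + 5
7 = 1*5 + 2
5 = 2*2 + 1
2 = 2*1 + 0  (stop)
So 996/97 = [10; 3, 1, 2, 1, 2, 2].

[10; 3, 1, 2, 1, 2, 2]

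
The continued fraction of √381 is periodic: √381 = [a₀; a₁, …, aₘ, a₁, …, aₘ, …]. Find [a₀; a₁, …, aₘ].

a₀ = ⌊√381⌋ = 19.
With m₀=0, d₀=1 and mₖ₊₁ = dₖaₖ − mₖ, dₖ₊₁ = (n − mₖ₊₁²)/dₖ, aₖ₊₁ = ⌊(a₀+mₖ₊₁)/dₖ₊₁⌋:
  k=1: m=19, d=20, a=1
  k=2: m=1, d=19, a=1
  k=3: m=18, d=3, a=12
  k=4: m=18, d=19, a=1
  k=5: m=1, d=20, a=1
  k=6: m=19, d=1, a=38
d=1 and a=2a₀=38 at k=6, so the next step gives (m, d) = (19, 20) again — its k=1 value — and the period has length 6.

[19; 1, 1, 12, 1, 1, 38]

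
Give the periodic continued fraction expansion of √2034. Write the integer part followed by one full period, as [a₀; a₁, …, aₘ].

a₀ = ⌊√2034⌋ = 45.

[45; 10, 90]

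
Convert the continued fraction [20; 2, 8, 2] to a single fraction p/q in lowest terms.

737/36

Fold from the inside: start with 2/1.
  8 + 1/2 = 17/2
  2 + 2/17 = 36/17
  20 + 17/36 = 737/36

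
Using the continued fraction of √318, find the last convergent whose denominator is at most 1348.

√318 = [17; 1, 4, 1, 34, …] (period length 4).
Convergents:
  p_0/q_0 = 17/1
  p_1/q_1 = 18/1
  p_2/q_2 = 89/5
  p_3/q_3 = 107/6
  p_4/q_4 = 3727/209
  p_5/q_5 = 3834/215
  p_6/q_6 = 19063/1069
  p_7/q_7 = 22897/1284
  p_8/q_8 = 797561/44725
q_7 = 1284 ≤ 1348 < 44725 = q_8, so the answer is 22897/1284.

22897/1284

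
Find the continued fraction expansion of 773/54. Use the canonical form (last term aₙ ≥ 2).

[14; 3, 5, 1, 2]

773 = 14×54 + 17
54 = 3×17 + 3
17 = 5×3 + 2
3 = 1×2 + 1
2 = 2×1 + 0  (stop)
So 773/54 = [14; 3, 5, 1, 2].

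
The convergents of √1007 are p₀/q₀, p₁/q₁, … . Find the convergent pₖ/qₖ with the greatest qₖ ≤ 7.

√1007 = [31; 1, 2, 1, 2, 1, 62, …] (period length 6).
Convergents:
  p_0/q_0 = 31/1
  p_1/q_1 = 32/1
  p_2/q_2 = 95/3
  p_3/q_3 = 127/4
  p_4/q_4 = 349/11
q_3 = 4 ≤ 7 < 11 = q_4, so the answer is 127/4.

127/4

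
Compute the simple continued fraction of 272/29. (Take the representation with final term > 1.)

[9; 2, 1, 1, 1, 3]

272 = 9×29 + 11
29 = 2×11 + 7
11 = 1×7 + 4
7 = 1×4 + 3
4 = 1×3 + 1
3 = 3×1 + 0  (stop)
So 272/29 = [9; 2, 1, 1, 1, 3].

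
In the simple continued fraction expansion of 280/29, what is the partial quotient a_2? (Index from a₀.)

1

280 = 9·29 + 19   →  a_0 = 9
29 = 1·19 + 10   →  a_1 = 1
19 = 1·10 + 9   →  a_2 = 1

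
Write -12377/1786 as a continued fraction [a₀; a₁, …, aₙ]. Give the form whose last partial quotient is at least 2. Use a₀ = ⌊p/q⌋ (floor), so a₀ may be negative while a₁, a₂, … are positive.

[-7; 14, 3, 2, 8, 2]

-12377 = -7*1786 + 125
1786 = 14*125 + 36
125 = 3*36 + 17
36 = 2*17 + 2
17 = 8*2 + 1
2 = 2*1 + 0  (stop)
So -12377/1786 = [-7; 14, 3, 2, 8, 2].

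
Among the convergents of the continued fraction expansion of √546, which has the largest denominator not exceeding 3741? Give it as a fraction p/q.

65707/2812

√546 = [23; 2, 1, 2, 1, 2, 46, …] (period length 6).
Convergents:
  p_0/q_0 = 23/1
  p_1/q_1 = 47/2
  p_2/q_2 = 70/3
  p_3/q_3 = 187/8
  p_4/q_4 = 257/11
  p_5/q_5 = 701/30
  p_6/q_6 = 32503/1391
  p_7/q_7 = 65707/2812
  p_8/q_8 = 98210/4203
q_7 = 2812 ≤ 3741 < 4203 = q_8, so the answer is 65707/2812.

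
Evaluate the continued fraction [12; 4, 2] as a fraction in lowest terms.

110/9

Using pₖ = aₖpₖ₋₁ + pₖ₋₂ and qₖ = aₖqₖ₋₁ + qₖ₋₂:
  k=0: a=12, p=12, q=1
  k=1: a=4, p=49, q=4
  k=2: a=2, p=110, q=9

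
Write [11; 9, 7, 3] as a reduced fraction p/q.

2233/201

Fold from the inside: start with 3/1.
  7 + 1/3 = 22/3
  9 + 3/22 = 201/22
  11 + 22/201 = 2233/201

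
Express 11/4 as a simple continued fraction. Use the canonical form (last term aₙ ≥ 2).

[2; 1, 3]

11 = 2*4 + 3
4 = 1*3 + 1
3 = 3*1 + 0  (stop)
So 11/4 = [2; 1, 3].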